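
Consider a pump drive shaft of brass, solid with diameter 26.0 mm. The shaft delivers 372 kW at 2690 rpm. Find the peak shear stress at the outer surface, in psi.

55500 psi

ω = 2π·2690/60 = 281.7 rad/s, so T = P/ω = 372×10³ / 281.7 = 1321 N·m.
J = πd⁴/32 = π(0.0260)⁴/32 = 4.486×10^-8 m⁴.
τ_max = T·r/J = 1321 × 0.0130 / 4.486×10^-8 = 3.827×10^8 Pa.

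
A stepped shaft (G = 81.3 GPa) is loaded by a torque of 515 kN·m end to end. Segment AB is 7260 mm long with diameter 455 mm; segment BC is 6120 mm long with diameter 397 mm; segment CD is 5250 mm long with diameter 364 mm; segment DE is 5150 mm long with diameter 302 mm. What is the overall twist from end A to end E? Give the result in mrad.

J_AB = π(0.455)⁴/32 = 4.21×10^-3 m⁴; J_BC = π(0.397)⁴/32 = 2.44×10^-3 m⁴; J_CD = π(0.364)⁴/32 = 1.72×10^-3 m⁴; J_DE = π(0.302)⁴/32 = 8.17×10^-4 m⁴.
θ = (T/G)·Σ L_i/J_i = (515000/81.3×10⁹)·(7.26/4.21×10^-3 + 6.12/2.44×10^-3 + 5.25/1.72×10^-3 + 5.15/8.17×10^-4) = 0.08607 rad.

86.1 mrad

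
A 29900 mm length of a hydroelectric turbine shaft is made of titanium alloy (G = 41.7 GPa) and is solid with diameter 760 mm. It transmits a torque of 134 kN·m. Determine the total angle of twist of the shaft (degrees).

J = πd⁴/32 = π(0.760)⁴/32 = 0.03275 m⁴.
θ = T·L/(G·J) = 134000 × 29.9 / (41.7×10⁹ × 0.03275) = 2.933×10^-3 rad.

0.168°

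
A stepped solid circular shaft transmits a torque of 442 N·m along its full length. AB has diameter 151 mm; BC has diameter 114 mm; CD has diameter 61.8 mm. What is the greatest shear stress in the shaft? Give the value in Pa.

Under the same torque, τ_max = 16T/(πd³) is largest where d is smallest — segment CD (d = 61.8 mm).
τ_max = 16·442.0/(π·(0.0618)³) = 9.537×10^6 Pa.

9.54e6 Pa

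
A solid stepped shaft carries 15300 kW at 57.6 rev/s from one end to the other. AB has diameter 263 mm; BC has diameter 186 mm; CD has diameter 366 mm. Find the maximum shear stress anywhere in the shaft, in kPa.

33500 kPa

ω = 2π·57.6 = 361.9 rad/s, so T = P/ω = 15300×10³ / 361.9 = 42280 N·m.
Under the same torque, τ_max = 16T/(πd³) is largest where d is smallest — segment BC (d = 186 mm).
τ_max = 16·42280/(π·(0.186)³) = 3.346×10^7 Pa.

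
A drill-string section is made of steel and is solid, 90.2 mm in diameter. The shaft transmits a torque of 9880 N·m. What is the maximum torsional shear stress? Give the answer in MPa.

68.6 MPa

J = πd⁴/32 = π(0.0902)⁴/32 = 6.499×10^-6 m⁴.
τ_max = T·r/J = 9880 × 0.0451 / 6.499×10^-6 = 6.857×10^7 Pa.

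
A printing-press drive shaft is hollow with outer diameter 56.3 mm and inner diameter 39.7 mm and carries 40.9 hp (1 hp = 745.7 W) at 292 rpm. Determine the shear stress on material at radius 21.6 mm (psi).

4210 psi

ω = 2π·292/60 = 30.58 rad/s, so T = P/ω = 40.9×745.7 / 30.58 = 997.4 N·m.
J = π(d_o⁴ − d_i⁴)/32 = π(0.0563⁴ − 0.0397⁴)/32 = 7.425×10^-7 m⁴.
Shear stress varies linearly with radius: τ = T·r/J = 997.4 × 0.0216 / 7.425×10^-7 = 2.902×10^7 Pa.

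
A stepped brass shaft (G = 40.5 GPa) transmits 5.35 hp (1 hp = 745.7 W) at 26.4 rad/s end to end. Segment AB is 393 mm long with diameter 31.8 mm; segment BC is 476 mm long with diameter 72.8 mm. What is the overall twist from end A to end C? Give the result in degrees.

0.874°

ω = 26.4 rad/s, so T = P/ω = 5.35×745.7 / 26.40 = 151.1 N·m.
J_AB = π(0.0318)⁴/32 = 1.00×10^-7 m⁴; J_BC = π(0.0728)⁴/32 = 2.76×10^-6 m⁴.
θ = (T/G)·Σ L_i/J_i = (151.1/40.5×10⁹)·(0.393/1.00×10^-7 + 0.476/2.76×10^-6) = 0.01525 rad.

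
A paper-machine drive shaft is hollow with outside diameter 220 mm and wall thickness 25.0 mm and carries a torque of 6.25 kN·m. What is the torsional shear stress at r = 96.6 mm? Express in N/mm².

4.08 N/mm²

J = π(d_o⁴ − d_i⁴)/32 = π(0.220⁴ − 0.170⁴)/32 = 1.480×10^-4 m⁴.
Shear stress varies linearly with radius: τ = T·r/J = 6250 × 0.0966 / 1.480×10^-4 = 4.080×10^6 Pa.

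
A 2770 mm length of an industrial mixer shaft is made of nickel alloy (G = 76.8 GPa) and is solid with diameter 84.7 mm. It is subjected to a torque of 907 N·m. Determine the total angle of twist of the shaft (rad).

J = πd⁴/32 = π(0.0847)⁴/32 = 5.053×10^-6 m⁴.
θ = T·L/(G·J) = 907.0 × 2.77 / (76.8×10⁹ × 5.053×10^-6) = 6.474×10^-3 rad.

0.00647 rad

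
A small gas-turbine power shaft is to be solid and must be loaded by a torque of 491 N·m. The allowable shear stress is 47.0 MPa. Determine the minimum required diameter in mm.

37.6 mm

For a solid shaft τ_max = 16T/(πd³), so d = (16T/(π τ_allow))^(1/3) = (16·491.0/(π·4.70×10^7))^(1/3) = 0.03761 m.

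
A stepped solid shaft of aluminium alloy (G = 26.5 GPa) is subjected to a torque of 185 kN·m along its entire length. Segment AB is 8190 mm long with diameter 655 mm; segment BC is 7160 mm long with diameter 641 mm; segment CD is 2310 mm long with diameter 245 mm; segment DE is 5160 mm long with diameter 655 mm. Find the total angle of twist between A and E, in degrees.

J_AB = π(0.655)⁴/32 = 0.0181 m⁴; J_BC = π(0.641)⁴/32 = 0.0166 m⁴; J_CD = π(0.245)⁴/32 = 3.54×10^-4 m⁴; J_DE = π(0.655)⁴/32 = 0.0181 m⁴.
θ = (T/G)·Σ L_i/J_i = (185000/26.5×10⁹)·(8.19/0.0181 + 7.16/0.0166 + 2.31/3.54×10^-4 + 5.16/0.0181) = 0.05376 rad.

3.08°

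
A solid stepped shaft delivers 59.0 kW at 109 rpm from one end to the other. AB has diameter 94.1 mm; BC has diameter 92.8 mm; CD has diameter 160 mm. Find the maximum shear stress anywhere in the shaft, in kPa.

32900 kPa

ω = 2π·109/60 = 11.41 rad/s, so T = P/ω = 59.0×10³ / 11.41 = 5169 N·m.
Under the same torque, τ_max = 16T/(πd³) is largest where d is smallest — segment BC (d = 92.8 mm).
τ_max = 16·5169/(π·(0.0928)³) = 3.294×10^7 Pa.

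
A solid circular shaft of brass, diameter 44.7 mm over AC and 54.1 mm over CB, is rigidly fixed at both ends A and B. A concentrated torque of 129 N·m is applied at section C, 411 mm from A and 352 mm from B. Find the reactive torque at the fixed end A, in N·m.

Compatibility: T_A·a/J_AC = T_B·b/J_CB with T_A + T_B = T₀.
J_AC = 3.92×10^-7 m⁴, J_CB = 8.41×10^-7 m⁴, so T_A = T₀·(J_AC/a)/((J_AC/a)+(J_CB/b)) = 36.80 N·m, T_B = 92.20 N·m.

36.8 N·m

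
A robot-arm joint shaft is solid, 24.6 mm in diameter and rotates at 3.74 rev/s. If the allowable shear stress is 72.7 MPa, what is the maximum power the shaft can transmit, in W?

J = πd⁴/32 = π(0.0246)⁴/32 = 3.595×10^-8 m⁴.
T_max = τ_allow·J/r = 7.27×10^7 × 3.595×10^-8 / 0.0123 = 212.5 N·m.
ω = 2π·3.74 = 23.50 rad/s, so P_max = T_max·ω = 4994 W.

4990 W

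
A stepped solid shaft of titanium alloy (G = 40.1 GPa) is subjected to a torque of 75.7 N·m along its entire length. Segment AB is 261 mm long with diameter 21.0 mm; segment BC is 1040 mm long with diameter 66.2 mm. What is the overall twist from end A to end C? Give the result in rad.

J_AB = π(0.0210)⁴/32 = 1.91×10^-8 m⁴; J_BC = π(0.0662)⁴/32 = 1.89×10^-6 m⁴.
θ = (T/G)·Σ L_i/J_i = (75.70/40.1×10⁹)·(0.261/1.91×10^-8 + 1.04/1.89×10^-6) = 0.02685 rad.

0.0268 rad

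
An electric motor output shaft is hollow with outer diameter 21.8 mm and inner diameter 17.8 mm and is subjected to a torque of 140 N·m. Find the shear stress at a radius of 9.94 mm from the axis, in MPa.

J = π(d_o⁴ − d_i⁴)/32 = π(0.0218⁴ − 0.0178⁴)/32 = 1.232×10^-8 m⁴.
Shear stress varies linearly with radius: τ = T·r/J = 140.0 × 0.00994 / 1.232×10^-8 = 1.130×10^8 Pa.

113 MPa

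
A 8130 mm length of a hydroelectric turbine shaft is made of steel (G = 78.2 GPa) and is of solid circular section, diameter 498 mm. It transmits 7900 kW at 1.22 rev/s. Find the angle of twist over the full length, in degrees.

ω = 2π·1.22 = 7.665 rad/s, so T = P/ω = 7900×10³ / 7.665 = 1.031e6 N·m.
J = πd⁴/32 = π(0.498)⁴/32 = 6.038×10^-3 m⁴.
θ = T·L/(G·J) = 1.031e6 × 8.13 / (78.2×10⁹ × 6.038×10^-3) = 0.01774 rad.

1.02°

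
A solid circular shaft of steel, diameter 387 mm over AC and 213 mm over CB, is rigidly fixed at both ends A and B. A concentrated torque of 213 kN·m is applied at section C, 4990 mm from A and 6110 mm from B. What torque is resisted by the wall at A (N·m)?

Compatibility: T_A·a/J_AC = T_B·b/J_CB with T_A + T_B = T₀.
J_AC = 2.20×10^-3 m⁴, J_CB = 2.02×10^-4 m⁴, so T_A = T₀·(J_AC/a)/((J_AC/a)+(J_CB/b)) = 198100 N·m, T_B = 14850 N·m.

198000 N·m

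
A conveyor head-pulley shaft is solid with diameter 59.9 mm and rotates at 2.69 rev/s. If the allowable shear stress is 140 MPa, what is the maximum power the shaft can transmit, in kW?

99.9 kW

J = πd⁴/32 = π(0.0599)⁴/32 = 1.264×10^-6 m⁴.
T_max = τ_allow·J/r = 1.40×10^8 × 1.264×10^-6 / 0.0300 = 5908 N·m.
ω = 2π·2.69 = 16.90 rad/s, so P_max = T_max·ω = 9.986×10^4 W.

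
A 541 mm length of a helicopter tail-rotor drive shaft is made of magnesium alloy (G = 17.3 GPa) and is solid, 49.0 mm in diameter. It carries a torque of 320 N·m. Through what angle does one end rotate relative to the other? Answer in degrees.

J = πd⁴/32 = π(0.0490)⁴/32 = 5.660×10^-7 m⁴.
θ = T·L/(G·J) = 320.0 × 0.541 / (17.3×10⁹ × 5.660×10^-7) = 0.01768 rad.

1.01°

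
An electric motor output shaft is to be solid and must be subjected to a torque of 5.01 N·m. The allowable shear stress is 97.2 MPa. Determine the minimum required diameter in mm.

6.40 mm

For a solid shaft τ_max = 16T/(πd³), so d = (16T/(π τ_allow))^(1/3) = (16·5.010/(π·9.72×10^7))^(1/3) = 0.006403 m.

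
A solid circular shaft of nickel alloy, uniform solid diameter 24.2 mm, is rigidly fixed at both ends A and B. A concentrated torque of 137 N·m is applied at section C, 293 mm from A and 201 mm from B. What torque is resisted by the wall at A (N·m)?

With uniform GJ and both ends fixed, compatibility θ_AC = θ_CB gives T_A·a = T_B·b, together with T_A + T_B = T₀.
T_A = T₀·b/(a+b) = 137.0·201/494.0 = 55.74 N·m; T_B = 81.26 N·m.

55.7 N·m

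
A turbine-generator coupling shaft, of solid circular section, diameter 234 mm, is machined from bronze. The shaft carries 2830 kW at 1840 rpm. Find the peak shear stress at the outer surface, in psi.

ω = 2π·1840/60 = 192.7 rad/s, so T = P/ω = 2830×10³ / 192.7 = 14690 N·m.
J = πd⁴/32 = π(0.234)⁴/32 = 2.943×10^-4 m⁴.
τ_max = T·r/J = 14690 × 0.117 / 2.943×10^-4 = 5.838×10^6 Pa.

847 psi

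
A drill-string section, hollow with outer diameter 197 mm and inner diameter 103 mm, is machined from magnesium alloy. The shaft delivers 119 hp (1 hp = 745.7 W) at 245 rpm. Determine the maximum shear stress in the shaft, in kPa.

ω = 2π·245/60 = 25.66 rad/s, so T = P/ω = 119×745.7 / 25.66 = 3459 N·m.
J = π(d_o⁴ − d_i⁴)/32 = π(0.197⁴ − 0.103⁴)/32 = 1.368×10^-4 m⁴.
τ_max = T·r/J = 3459 × 0.0985 / 1.368×10^-4 = 2.490×10^6 Pa.

2490 kPa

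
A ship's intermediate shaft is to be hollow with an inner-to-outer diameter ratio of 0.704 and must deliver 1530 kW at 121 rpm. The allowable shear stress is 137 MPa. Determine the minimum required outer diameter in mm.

ω = 2π·121/60 = 12.67 rad/s, so T = P/ω = 1530×10³ / 12.67 = 120700 N·m.
For a hollow shaft with d_i/d_o = 0.704: τ_max = 16T/(π d_o³ (1−k⁴)), so d_o = [16T/(π τ_allow (1−k⁴))]^(1/3) = [16·120700/(π·1.37×10^8·0.7544)]^(1/3) = 0.1812 m.

181 mm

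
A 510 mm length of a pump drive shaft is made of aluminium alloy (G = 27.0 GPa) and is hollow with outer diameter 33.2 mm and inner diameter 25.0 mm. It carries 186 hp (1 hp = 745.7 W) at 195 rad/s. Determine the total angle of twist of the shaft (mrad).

166 mrad

ω = 195 rad/s, so T = P/ω = 186×745.7 / 195.0 = 711.3 N·m.
J = π(d_o⁴ − d_i⁴)/32 = π(0.0332⁴ − 0.0250⁴)/32 = 8.093×10^-8 m⁴.
θ = T·L/(G·J) = 711.3 × 0.510 / (27.0×10⁹ × 8.093×10^-8) = 0.1660 rad.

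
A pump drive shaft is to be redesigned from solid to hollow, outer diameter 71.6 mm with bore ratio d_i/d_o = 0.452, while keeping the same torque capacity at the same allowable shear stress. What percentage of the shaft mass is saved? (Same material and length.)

18.1 %

Equal τ_max and T ⇒ the solid shaft needs d_s³ = d_o³(1−k⁴), so d_s = 71.6·(1−0.452⁴)^(1/3) = 70.59 mm.
Area ratio A_h/A_s = d_o²(1−k²)/d_s² = (1−k²)/(1−k⁴)^(2/3) = 0.8186.
Mass saving = 1 − 0.8186 = 18.1 %.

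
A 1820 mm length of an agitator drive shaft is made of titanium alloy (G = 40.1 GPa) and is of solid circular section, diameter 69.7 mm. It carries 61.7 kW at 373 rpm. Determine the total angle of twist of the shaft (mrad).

ω = 2π·373/60 = 39.06 rad/s, so T = P/ω = 61.7×10³ / 39.06 = 1580 N·m.
J = πd⁴/32 = π(0.0697)⁴/32 = 2.317×10^-6 m⁴.
θ = T·L/(G·J) = 1580 × 1.82 / (40.1×10⁹ × 2.317×10^-6) = 0.03094 rad.

30.9 mrad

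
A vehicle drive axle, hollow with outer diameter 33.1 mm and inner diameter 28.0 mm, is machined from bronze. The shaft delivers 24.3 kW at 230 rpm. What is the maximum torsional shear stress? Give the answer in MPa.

290 MPa

ω = 2π·230/60 = 24.09 rad/s, so T = P/ω = 24.3×10³ / 24.09 = 1009 N·m.
J = π(d_o⁴ − d_i⁴)/32 = π(0.0331⁴ − 0.0280⁴)/32 = 5.750×10^-8 m⁴.
τ_max = T·r/J = 1009 × 0.0166 / 5.750×10^-8 = 2.904×10^8 Pa.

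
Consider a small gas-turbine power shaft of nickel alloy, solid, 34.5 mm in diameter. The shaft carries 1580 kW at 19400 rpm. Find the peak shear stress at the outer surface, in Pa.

ω = 2π·19400/60 = 2032 rad/s, so T = P/ω = 1580×10³ / 2032 = 777.7 N·m.
J = πd⁴/32 = π(0.0345)⁴/32 = 1.391×10^-7 m⁴.
τ_max = T·r/J = 777.7 × 0.0173 / 1.391×10^-7 = 9.646×10^7 Pa.

9.65e7 Pa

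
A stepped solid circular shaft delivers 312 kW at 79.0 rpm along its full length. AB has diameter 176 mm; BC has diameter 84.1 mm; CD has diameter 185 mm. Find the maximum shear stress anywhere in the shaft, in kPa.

323000 kPa

ω = 2π·79.0/60 = 8.273 rad/s, so T = P/ω = 312×10³ / 8.273 = 37710 N·m.
Under the same torque, τ_max = 16T/(πd³) is largest where d is smallest — segment BC (d = 84.1 mm).
τ_max = 16·37710/(π·(0.0841)³) = 3.229×10^8 Pa.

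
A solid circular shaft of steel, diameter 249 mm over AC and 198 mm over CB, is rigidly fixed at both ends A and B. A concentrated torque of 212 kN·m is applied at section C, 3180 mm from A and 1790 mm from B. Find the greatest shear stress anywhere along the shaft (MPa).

57.8 MPa

Compatibility: T_A·a/J_AC = T_B·b/J_CB with T_A + T_B = T₀.
J_AC = 3.77×10^-4 m⁴, J_CB = 1.51×10^-4 m⁴, so T_A = T₀·(J_AC/a)/((J_AC/a)+(J_CB/b)) = 124000 N·m, T_B = 88040 N·m.
τ in each portion: τ_AC = 4.09×10^7 Pa, τ_CB = 5.78×10^7 Pa; maximum is in CB.
τ_max = T_CB·r/J = 88040·0.0990/1.51×10^-4 = 5.777×10^7 Pa.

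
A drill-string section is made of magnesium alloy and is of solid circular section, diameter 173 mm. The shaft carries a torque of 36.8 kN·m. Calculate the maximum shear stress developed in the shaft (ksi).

5.25 ksi

J = πd⁴/32 = π(0.173)⁴/32 = 8.794×10^-5 m⁴.
τ_max = T·r/J = 36800 × 0.0865 / 8.794×10^-5 = 3.620×10^7 Pa.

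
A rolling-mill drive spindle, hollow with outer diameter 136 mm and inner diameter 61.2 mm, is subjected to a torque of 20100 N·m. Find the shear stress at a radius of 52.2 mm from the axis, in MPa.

J = π(d_o⁴ − d_i⁴)/32 = π(0.136⁴ − 0.0612⁴)/32 = 3.221×10^-5 m⁴.
Shear stress varies linearly with radius: τ = T·r/J = 20100 × 0.0522 / 3.221×10^-5 = 3.258×10^7 Pa.

32.6 MPa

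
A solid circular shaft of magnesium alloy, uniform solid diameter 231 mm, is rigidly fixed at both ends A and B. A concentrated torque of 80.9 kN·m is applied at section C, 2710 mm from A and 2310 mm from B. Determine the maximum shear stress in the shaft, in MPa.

With uniform GJ and both ends fixed, compatibility θ_AC = θ_CB gives T_A·a = T_B·b, together with T_A + T_B = T₀.
T_A = T₀·b/(a+b) = 80900·2310/5020 = 37230 N·m; T_B = 43670 N·m.
τ in each portion: τ_AC = 1.54×10^7 Pa, τ_CB = 1.80×10^7 Pa; maximum is in CB.
τ_max = T_CB·r/J = 43670·0.116/2.80×10^-4 = 1.804×10^7 Pa.

18.0 MPa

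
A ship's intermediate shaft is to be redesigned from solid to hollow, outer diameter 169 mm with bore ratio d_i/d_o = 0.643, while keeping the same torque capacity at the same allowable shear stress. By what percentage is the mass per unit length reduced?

Equal τ_max and T ⇒ the solid shaft needs d_s³ = d_o³(1−k⁴), so d_s = 169·(1−0.643⁴)^(1/3) = 158.8 mm.
Area ratio A_h/A_s = d_o²(1−k²)/d_s² = (1−k²)/(1−k⁴)^(2/3) = 0.6646.
Mass saving = 1 − 0.6646 = 33.5 %.

33.5 %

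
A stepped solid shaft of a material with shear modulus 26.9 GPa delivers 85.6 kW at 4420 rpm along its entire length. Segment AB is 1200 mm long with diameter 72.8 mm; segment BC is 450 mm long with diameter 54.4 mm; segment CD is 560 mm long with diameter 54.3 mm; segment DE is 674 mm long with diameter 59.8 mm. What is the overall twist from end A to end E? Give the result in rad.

ω = 2π·4420/60 = 462.9 rad/s, so T = P/ω = 85.6×10³ / 462.9 = 184.9 N·m.
J_AB = π(0.0728)⁴/32 = 2.76×10^-6 m⁴; J_BC = π(0.0544)⁴/32 = 8.60×10^-7 m⁴; J_CD = π(0.0543)⁴/32 = 8.53×10^-7 m⁴; J_DE = π(0.0598)⁴/32 = 1.26×10^-6 m⁴.
θ = (T/G)·Σ L_i/J_i = (184.9/26.9×10⁹)·(1.20/2.76×10^-6 + 0.450/8.60×10^-7 + 0.560/8.53×10^-7 + 0.674/1.26×10^-6) = 0.01479 rad.

0.0148 rad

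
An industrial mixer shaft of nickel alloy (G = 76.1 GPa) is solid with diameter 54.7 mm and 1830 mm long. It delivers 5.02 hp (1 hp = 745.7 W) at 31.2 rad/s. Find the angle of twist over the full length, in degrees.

0.188°

ω = 31.2 rad/s, so T = P/ω = 5.02×745.7 / 31.20 = 120.0 N·m.
J = πd⁴/32 = π(0.0547)⁴/32 = 8.789×10^-7 m⁴.
θ = T·L/(G·J) = 120.0 × 1.83 / (76.1×10⁹ × 8.789×10^-7) = 3.283×10^-3 rad.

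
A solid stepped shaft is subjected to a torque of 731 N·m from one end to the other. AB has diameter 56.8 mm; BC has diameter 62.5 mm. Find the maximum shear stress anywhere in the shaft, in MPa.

Under the same torque, τ_max = 16T/(πd³) is largest where d is smallest — segment AB (d = 56.8 mm).
τ_max = 16·731.0/(π·(0.0568)³) = 2.032×10^7 Pa.

20.3 MPa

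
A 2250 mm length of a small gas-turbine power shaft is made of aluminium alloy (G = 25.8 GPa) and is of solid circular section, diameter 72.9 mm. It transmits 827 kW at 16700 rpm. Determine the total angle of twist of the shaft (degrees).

ω = 2π·16700/60 = 1749 rad/s, so T = P/ω = 827×10³ / 1749 = 472.9 N·m.
J = πd⁴/32 = π(0.0729)⁴/32 = 2.773×10^-6 m⁴.
θ = T·L/(G·J) = 472.9 × 2.25 / (25.8×10⁹ × 2.773×10^-6) = 0.01487 rad.

0.852°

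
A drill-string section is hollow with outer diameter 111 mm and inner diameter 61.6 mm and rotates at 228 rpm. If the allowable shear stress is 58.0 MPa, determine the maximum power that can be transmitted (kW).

J = π(d_o⁴ − d_i⁴)/32 = π(0.111⁴ − 0.0616⁴)/32 = 1.349×10^-5 m⁴.
T_max = τ_allow·J/r = 5.80×10^7 × 1.349×10^-5 / 0.0555 = 14100 N·m.
ω = 2π·228/60 = 23.88 rad/s, so P_max = T_max·ω = 3.366×10^5 W.

337 kW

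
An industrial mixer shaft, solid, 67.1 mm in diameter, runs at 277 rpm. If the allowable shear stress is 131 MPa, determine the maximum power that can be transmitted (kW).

225 kW

J = πd⁴/32 = π(0.0671)⁴/32 = 1.990×10^-6 m⁴.
T_max = τ_allow·J/r = 1.31×10^8 × 1.990×10^-6 / 0.0335 = 7771 N·m.
ω = 2π·277/60 = 29.01 rad/s, so P_max = T_max·ω = 2.254×10^5 W.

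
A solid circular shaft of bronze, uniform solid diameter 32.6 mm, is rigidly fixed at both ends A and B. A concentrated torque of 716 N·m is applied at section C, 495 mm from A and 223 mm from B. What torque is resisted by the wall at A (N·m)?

222 N·m

With uniform GJ and both ends fixed, compatibility θ_AC = θ_CB gives T_A·a = T_B·b, together with T_A + T_B = T₀.
T_A = T₀·b/(a+b) = 716.0·223/718.0 = 222.4 N·m; T_B = 493.6 N·m.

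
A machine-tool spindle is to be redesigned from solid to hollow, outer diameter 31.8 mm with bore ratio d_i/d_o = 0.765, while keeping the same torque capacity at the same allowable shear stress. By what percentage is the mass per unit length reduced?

45.1 %

Equal τ_max and T ⇒ the solid shaft needs d_s³ = d_o³(1−k⁴), so d_s = 31.8·(1−0.765⁴)^(1/3) = 27.65 mm.
Area ratio A_h/A_s = d_o²(1−k²)/d_s² = (1−k²)/(1−k⁴)^(2/3) = 0.5485.
Mass saving = 1 − 0.5485 = 45.1 %.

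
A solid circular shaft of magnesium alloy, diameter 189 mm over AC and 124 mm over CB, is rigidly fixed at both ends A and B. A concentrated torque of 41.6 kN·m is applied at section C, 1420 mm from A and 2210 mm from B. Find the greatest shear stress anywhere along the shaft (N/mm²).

Compatibility: T_A·a/J_AC = T_B·b/J_CB with T_A + T_B = T₀.
J_AC = 1.25×10^-4 m⁴, J_CB = 2.32×10^-5 m⁴, so T_A = T₀·(J_AC/a)/((J_AC/a)+(J_CB/b)) = 37170 N·m, T_B = 4426 N·m.
τ in each portion: τ_AC = 2.80×10^7 Pa, τ_CB = 1.18×10^7 Pa; maximum is in AC.
τ_max = T_AC·r/J = 37170·0.0945/1.25×10^-4 = 2.804×10^7 Pa.

28.0 N/mm²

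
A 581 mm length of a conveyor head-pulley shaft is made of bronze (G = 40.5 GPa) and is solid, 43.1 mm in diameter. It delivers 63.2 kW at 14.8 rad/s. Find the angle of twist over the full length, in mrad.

181 mrad

ω = 14.8 rad/s, so T = P/ω = 63.2×10³ / 14.80 = 4270 N·m.
J = πd⁴/32 = π(0.0431)⁴/32 = 3.388×10^-7 m⁴.
θ = T·L/(G·J) = 4270 × 0.581 / (40.5×10⁹ × 3.388×10^-7) = 0.1808 rad.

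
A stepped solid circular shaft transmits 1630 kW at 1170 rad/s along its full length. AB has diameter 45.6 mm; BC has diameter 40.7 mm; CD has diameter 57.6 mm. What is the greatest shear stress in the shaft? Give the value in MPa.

105 MPa

ω = 1170 rad/s, so T = P/ω = 1630×10³ / 1170 = 1393 N·m.
Under the same torque, τ_max = 16T/(πd³) is largest where d is smallest — segment BC (d = 40.7 mm).
τ_max = 16·1393/(π·(0.0407)³) = 1.052×10^8 Pa.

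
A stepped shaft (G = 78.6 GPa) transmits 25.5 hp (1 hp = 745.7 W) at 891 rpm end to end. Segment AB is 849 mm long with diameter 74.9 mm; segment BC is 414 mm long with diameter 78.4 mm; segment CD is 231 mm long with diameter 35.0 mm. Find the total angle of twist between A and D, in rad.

ω = 2π·891/60 = 93.31 rad/s, so T = P/ω = 25.5×745.7 / 93.31 = 203.8 N·m.
J_AB = π(0.0749)⁴/32 = 3.09×10^-6 m⁴; J_BC = π(0.0784)⁴/32 = 3.71×10^-6 m⁴; J_CD = π(0.0350)⁴/32 = 1.47×10^-7 m⁴.
θ = (T/G)·Σ L_i/J_i = (203.8/78.6×10⁹)·(0.849/3.09×10^-6 + 0.414/3.71×10^-6 + 0.231/1.47×10^-7) = 5.067×10^-3 rad.

0.00507 rad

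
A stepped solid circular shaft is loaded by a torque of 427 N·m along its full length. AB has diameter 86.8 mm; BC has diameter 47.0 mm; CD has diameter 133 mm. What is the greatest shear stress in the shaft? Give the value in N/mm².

20.9 N/mm²

Under the same torque, τ_max = 16T/(πd³) is largest where d is smallest — segment BC (d = 47.0 mm).
τ_max = 16·427.0/(π·(0.0470)³) = 2.095×10^7 Pa.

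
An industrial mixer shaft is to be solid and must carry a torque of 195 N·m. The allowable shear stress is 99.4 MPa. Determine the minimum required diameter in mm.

21.5 mm

For a solid shaft τ_max = 16T/(πd³), so d = (16T/(π τ_allow))^(1/3) = (16·195.0/(π·9.94×10^7))^(1/3) = 0.02154 m.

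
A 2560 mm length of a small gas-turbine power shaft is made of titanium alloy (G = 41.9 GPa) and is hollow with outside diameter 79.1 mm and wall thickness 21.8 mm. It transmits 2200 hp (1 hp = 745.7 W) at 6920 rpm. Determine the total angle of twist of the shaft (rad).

0.0375 rad

ω = 2π·6920/60 = 724.7 rad/s, so T = P/ω = 2200×745.7 / 724.7 = 2264 N·m.
J = π(d_o⁴ − d_i⁴)/32 = π(0.0791⁴ − 0.0355⁴)/32 = 3.687×10^-6 m⁴.
θ = T·L/(G·J) = 2264 × 2.56 / (41.9×10⁹ × 3.687×10^-6) = 0.03751 rad.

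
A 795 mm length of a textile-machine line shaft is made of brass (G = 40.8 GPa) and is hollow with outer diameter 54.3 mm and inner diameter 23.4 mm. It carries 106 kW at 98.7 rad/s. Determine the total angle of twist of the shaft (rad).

ω = 98.7 rad/s, so T = P/ω = 106×10³ / 98.70 = 1074 N·m.
J = π(d_o⁴ − d_i⁴)/32 = π(0.0543⁴ − 0.0234⁴)/32 = 8.241×10^-7 m⁴.
θ = T·L/(G·J) = 1074 × 0.795 / (40.8×10⁹ × 8.241×10^-7) = 0.02539 rad.

0.0254 rad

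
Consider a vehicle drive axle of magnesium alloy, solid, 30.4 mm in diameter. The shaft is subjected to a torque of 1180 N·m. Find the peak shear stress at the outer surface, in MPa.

214 MPa

J = πd⁴/32 = π(0.0304)⁴/32 = 8.385×10^-8 m⁴.
τ_max = T·r/J = 1180 × 0.0152 / 8.385×10^-8 = 2.139×10^8 Pa.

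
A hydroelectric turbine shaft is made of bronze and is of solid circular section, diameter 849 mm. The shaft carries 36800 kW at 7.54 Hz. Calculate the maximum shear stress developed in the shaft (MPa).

6.46 MPa

ω = 2π·7.54 = 47.38 rad/s, so T = P/ω = 36800×10³ / 47.38 = 776800 N·m.
J = πd⁴/32 = π(0.849)⁴/32 = 0.05101 m⁴.
τ_max = T·r/J = 776800 × 0.424 / 0.05101 = 6.465×10^6 Pa.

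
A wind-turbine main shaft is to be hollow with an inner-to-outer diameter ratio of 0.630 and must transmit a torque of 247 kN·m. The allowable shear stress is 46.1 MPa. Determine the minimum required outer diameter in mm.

319 mm

For a hollow shaft with d_i/d_o = 0.630: τ_max = 16T/(π d_o³ (1−k⁴)), so d_o = [16T/(π τ_allow (1−k⁴))]^(1/3) = [16·247000/(π·4.61×10^7·0.8425)]^(1/3) = 0.3188 m.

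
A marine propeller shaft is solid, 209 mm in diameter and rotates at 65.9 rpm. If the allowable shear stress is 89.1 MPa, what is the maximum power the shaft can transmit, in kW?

1100 kW

J = πd⁴/32 = π(0.209)⁴/32 = 1.873×10^-4 m⁴.
T_max = τ_allow·J/r = 8.91×10^7 × 1.873×10^-4 / 0.104 = 159700 N·m.
ω = 2π·65.9/60 = 6.901 rad/s, so P_max = T_max·ω = 1.102×10^6 W.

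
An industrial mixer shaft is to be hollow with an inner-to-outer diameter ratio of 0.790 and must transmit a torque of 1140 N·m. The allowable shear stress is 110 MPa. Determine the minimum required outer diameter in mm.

For a hollow shaft with d_i/d_o = 0.790: τ_max = 16T/(π d_o³ (1−k⁴)), so d_o = [16T/(π τ_allow (1−k⁴))]^(1/3) = [16·1140/(π·1.10×10^8·0.6105)]^(1/3) = 0.04422 m.

44.2 mm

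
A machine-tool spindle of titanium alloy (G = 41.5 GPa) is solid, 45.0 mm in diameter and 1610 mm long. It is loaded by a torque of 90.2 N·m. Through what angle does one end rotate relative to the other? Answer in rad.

0.00869 rad

J = πd⁴/32 = π(0.0450)⁴/32 = 4.026×10^-7 m⁴.
θ = T·L/(G·J) = 90.20 × 1.61 / (41.5×10⁹ × 4.026×10^-7) = 8.692×10^-3 rad.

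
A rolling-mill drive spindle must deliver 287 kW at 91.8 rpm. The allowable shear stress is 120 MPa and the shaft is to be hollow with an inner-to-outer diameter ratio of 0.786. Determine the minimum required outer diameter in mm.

ω = 2π·91.8/60 = 9.613 rad/s, so T = P/ω = 287×10³ / 9.613 = 29850 N·m.
For a hollow shaft with d_i/d_o = 0.786: τ_max = 16T/(π d_o³ (1−k⁴)), so d_o = [16T/(π τ_allow (1−k⁴))]^(1/3) = [16·29850/(π·1.20×10^8·0.6183)]^(1/3) = 0.1270 m.

127 mm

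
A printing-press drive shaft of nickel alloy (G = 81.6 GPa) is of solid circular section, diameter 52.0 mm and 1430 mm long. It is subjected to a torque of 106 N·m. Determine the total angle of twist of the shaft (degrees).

0.148°

J = πd⁴/32 = π(0.0520)⁴/32 = 7.178×10^-7 m⁴.
θ = T·L/(G·J) = 106.0 × 1.43 / (81.6×10⁹ × 7.178×10^-7) = 2.588×10^-3 rad.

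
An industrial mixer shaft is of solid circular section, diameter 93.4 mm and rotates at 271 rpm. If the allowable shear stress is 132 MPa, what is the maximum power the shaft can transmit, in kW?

599 kW

J = πd⁴/32 = π(0.0934)⁴/32 = 7.471×10^-6 m⁴.
T_max = τ_allow·J/r = 1.32×10^8 × 7.471×10^-6 / 0.0467 = 21120 N·m.
ω = 2π·271/60 = 28.38 rad/s, so P_max = T_max·ω = 5.993×10^5 W.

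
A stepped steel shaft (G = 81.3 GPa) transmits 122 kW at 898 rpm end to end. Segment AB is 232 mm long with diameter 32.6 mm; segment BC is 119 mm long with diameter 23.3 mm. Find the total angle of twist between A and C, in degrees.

ω = 2π·898/60 = 94.04 rad/s, so T = P/ω = 122×10³ / 94.04 = 1297 N·m.
J_AB = π(0.0326)⁴/32 = 1.11×10^-7 m⁴; J_BC = π(0.0233)⁴/32 = 2.89×10^-8 m⁴.
θ = (T/G)·Σ L_i/J_i = (1297/81.3×10⁹)·(0.232/1.11×10^-7 + 0.119/2.89×10^-8) = 0.09902 rad.

5.67°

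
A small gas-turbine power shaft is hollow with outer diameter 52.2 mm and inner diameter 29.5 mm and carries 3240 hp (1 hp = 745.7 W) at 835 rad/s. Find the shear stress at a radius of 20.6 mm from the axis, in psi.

ω = 835 rad/s, so T = P/ω = 3240×745.7 / 835.0 = 2893 N·m.
J = π(d_o⁴ − d_i⁴)/32 = π(0.0522⁴ − 0.0295⁴)/32 = 6.546×10^-7 m⁴.
Shear stress varies linearly with radius: τ = T·r/J = 2893 × 0.0206 / 6.546×10^-7 = 9.106×10^7 Pa.

13200 psi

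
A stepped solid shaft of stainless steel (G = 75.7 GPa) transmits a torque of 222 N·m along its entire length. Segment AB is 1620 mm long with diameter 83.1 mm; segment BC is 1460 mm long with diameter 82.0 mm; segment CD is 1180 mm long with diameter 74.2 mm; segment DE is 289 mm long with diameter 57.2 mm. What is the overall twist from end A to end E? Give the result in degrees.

0.226°

J_AB = π(0.0831)⁴/32 = 4.68×10^-6 m⁴; J_BC = π(0.0820)⁴/32 = 4.44×10^-6 m⁴; J_CD = π(0.0742)⁴/32 = 2.98×10^-6 m⁴; J_DE = π(0.0572)⁴/32 = 1.05×10^-6 m⁴.
θ = (T/G)·Σ L_i/J_i = (222.0/75.7×10⁹)·(1.62/4.68×10^-6 + 1.46/4.44×10^-6 + 1.18/2.98×10^-6 + 0.289/1.05×10^-6) = 3.949×10^-3 rad.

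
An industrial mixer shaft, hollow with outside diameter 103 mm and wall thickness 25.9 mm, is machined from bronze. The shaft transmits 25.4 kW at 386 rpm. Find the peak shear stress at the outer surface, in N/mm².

3.12 N/mm²

ω = 2π·386/60 = 40.42 rad/s, so T = P/ω = 25.4×10³ / 40.42 = 628.4 N·m.
J = π(d_o⁴ − d_i⁴)/32 = π(0.103⁴ − 0.0512⁴)/32 = 1.038×10^-5 m⁴.
τ_max = T·r/J = 628.4 × 0.0515 / 1.038×10^-5 = 3.119×10^6 Pa.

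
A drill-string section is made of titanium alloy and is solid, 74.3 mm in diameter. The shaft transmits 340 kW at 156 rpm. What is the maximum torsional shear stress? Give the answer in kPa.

ω = 2π·156/60 = 16.34 rad/s, so T = P/ω = 340×10³ / 16.34 = 20810 N·m.
J = πd⁴/32 = π(0.0743)⁴/32 = 2.992×10^-6 m⁴.
τ_max = T·r/J = 20810 × 0.0371 / 2.992×10^-6 = 2.584×10^8 Pa.

258000 kPa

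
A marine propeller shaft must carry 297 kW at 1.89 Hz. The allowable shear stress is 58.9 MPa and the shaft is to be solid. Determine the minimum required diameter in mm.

129 mm

ω = 2π·1.89 = 11.88 rad/s, so T = P/ω = 297×10³ / 11.88 = 25010 N·m.
For a solid shaft τ_max = 16T/(πd³), so d = (16T/(π τ_allow))^(1/3) = (16·25010/(π·5.89×10^7))^(1/3) = 0.1293 m.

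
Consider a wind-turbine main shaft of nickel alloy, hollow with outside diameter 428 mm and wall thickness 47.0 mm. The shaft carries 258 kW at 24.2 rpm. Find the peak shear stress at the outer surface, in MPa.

10.5 MPa

ω = 2π·24.2/60 = 2.534 rad/s, so T = P/ω = 258×10³ / 2.534 = 101800 N·m.
J = π(d_o⁴ − d_i⁴)/32 = π(0.428⁴ − 0.334⁴)/32 = 2.073×10^-3 m⁴.
τ_max = T·r/J = 101800 × 0.214 / 2.073×10^-3 = 1.051×10^7 Pa.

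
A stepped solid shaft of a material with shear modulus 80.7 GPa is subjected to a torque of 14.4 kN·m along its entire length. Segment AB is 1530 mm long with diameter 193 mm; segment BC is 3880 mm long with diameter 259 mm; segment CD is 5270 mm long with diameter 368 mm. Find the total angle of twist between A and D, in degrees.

0.235°

J_AB = π(0.193)⁴/32 = 1.36×10^-4 m⁴; J_BC = π(0.259)⁴/32 = 4.42×10^-4 m⁴; J_CD = π(0.368)⁴/32 = 1.80×10^-3 m⁴.
θ = (T/G)·Σ L_i/J_i = (14400/80.7×10⁹)·(1.53/1.36×10^-4 + 3.88/4.42×10^-4 + 5.27/1.80×10^-3) = 4.094×10^-3 rad.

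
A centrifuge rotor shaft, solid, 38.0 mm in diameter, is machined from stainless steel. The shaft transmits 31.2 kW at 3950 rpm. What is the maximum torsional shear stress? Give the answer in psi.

ω = 2π·3950/60 = 413.6 rad/s, so T = P/ω = 31.2×10³ / 413.6 = 75.43 N·m.
J = πd⁴/32 = π(0.0380)⁴/32 = 2.047×10^-7 m⁴.
τ_max = T·r/J = 75.43 × 0.0190 / 2.047×10^-7 = 7.001×10^6 Pa.

1020 psi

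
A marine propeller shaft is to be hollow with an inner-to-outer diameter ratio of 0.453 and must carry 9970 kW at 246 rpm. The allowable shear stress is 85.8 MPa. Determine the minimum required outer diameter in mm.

ω = 2π·246/60 = 25.76 rad/s, so T = P/ω = 9970×10³ / 25.76 = 387000 N·m.
For a hollow shaft with d_i/d_o = 0.453: τ_max = 16T/(π d_o³ (1−k⁴)), so d_o = [16T/(π τ_allow (1−k⁴))]^(1/3) = [16·387000/(π·8.58×10^7·0.9579)]^(1/3) = 0.2884 m.

288 mm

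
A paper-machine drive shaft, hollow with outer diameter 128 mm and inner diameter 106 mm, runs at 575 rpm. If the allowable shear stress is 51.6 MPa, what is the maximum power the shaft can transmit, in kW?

J = π(d_o⁴ − d_i⁴)/32 = π(0.128⁴ − 0.106⁴)/32 = 1.396×10^-5 m⁴.
T_max = τ_allow·J/r = 5.16×10^7 × 1.396×10^-5 / 0.0640 = 11250 N·m.
ω = 2π·575/60 = 60.21 rad/s, so P_max = T_max·ω = 6.777×10^5 W.

678 kW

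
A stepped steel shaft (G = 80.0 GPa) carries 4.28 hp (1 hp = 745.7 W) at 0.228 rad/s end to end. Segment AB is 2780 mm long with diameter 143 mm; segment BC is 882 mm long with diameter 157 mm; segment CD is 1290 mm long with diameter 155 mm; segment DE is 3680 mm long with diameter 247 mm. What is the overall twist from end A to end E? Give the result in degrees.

ω = 0.228 rad/s, so T = P/ω = 4.28×745.7 / 0.2280 = 14000 N·m.
J_AB = π(0.143)⁴/32 = 4.11×10^-5 m⁴; J_BC = π(0.157)⁴/32 = 5.96×10^-5 m⁴; J_CD = π(0.155)⁴/32 = 5.67×10^-5 m⁴; J_DE = π(0.247)⁴/32 = 3.65×10^-4 m⁴.
θ = (T/G)·Σ L_i/J_i = (14000/80.0×10⁹)·(2.78/4.11×10^-5 + 0.882/5.96×10^-5 + 1.29/5.67×10^-5 + 3.68/3.65×10^-4) = 0.02018 rad.

1.16°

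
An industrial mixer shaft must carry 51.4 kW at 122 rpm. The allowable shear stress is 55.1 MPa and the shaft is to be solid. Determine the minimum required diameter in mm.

71.9 mm

ω = 2π·122/60 = 12.78 rad/s, so T = P/ω = 51.4×10³ / 12.78 = 4023 N·m.
For a solid shaft τ_max = 16T/(πd³), so d = (16T/(π τ_allow))^(1/3) = (16·4023/(π·5.51×10^7))^(1/3) = 0.07191 m.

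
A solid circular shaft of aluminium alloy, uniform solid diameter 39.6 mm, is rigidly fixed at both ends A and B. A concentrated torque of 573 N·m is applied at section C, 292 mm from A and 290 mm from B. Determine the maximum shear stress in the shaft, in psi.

With uniform GJ and both ends fixed, compatibility θ_AC = θ_CB gives T_A·a = T_B·b, together with T_A + T_B = T₀.
T_A = T₀·b/(a+b) = 573.0·290/582.0 = 285.5 N·m; T_B = 287.5 N·m.
τ in each portion: τ_AC = 2.34×10^7 Pa, τ_CB = 2.36×10^7 Pa; maximum is in CB.
τ_max = T_CB·r/J = 287.5·0.0198/2.41×10^-7 = 2.358×10^7 Pa.

3420 psi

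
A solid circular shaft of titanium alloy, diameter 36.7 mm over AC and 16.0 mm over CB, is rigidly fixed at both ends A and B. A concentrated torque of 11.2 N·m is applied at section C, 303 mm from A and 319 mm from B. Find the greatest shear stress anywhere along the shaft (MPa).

1.12 MPa

Compatibility: T_A·a/J_AC = T_B·b/J_CB with T_A + T_B = T₀.
J_AC = 1.78×10^-7 m⁴, J_CB = 6.43×10^-9 m⁴, so T_A = T₀·(J_AC/a)/((J_AC/a)+(J_CB/b)) = 10.83 N·m, T_B = 0.3716 N·m.
τ in each portion: τ_AC = 1.12×10^6 Pa, τ_CB = 4.62×10^5 Pa; maximum is in AC.
τ_max = T_AC·r/J = 10.83·0.0184/1.78×10^-7 = 1.116×10^6 Pa.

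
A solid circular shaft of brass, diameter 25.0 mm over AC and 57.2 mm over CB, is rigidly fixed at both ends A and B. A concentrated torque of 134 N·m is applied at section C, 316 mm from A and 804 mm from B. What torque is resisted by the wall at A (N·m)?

Compatibility: T_A·a/J_AC = T_B·b/J_CB with T_A + T_B = T₀.
J_AC = 3.83×10^-8 m⁴, J_CB = 1.05×10^-6 m⁴, so T_A = T₀·(J_AC/a)/((J_AC/a)+(J_CB/b)) = 11.38 N·m, T_B = 122.6 N·m.

11.4 N·m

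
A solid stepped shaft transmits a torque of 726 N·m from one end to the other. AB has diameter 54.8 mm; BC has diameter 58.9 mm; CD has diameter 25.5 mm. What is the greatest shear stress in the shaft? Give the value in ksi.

Under the same torque, τ_max = 16T/(πd³) is largest where d is smallest — segment CD (d = 25.5 mm).
τ_max = 16·726.0/(π·(0.0255)³) = 2.230×10^8 Pa.

32.3 ksi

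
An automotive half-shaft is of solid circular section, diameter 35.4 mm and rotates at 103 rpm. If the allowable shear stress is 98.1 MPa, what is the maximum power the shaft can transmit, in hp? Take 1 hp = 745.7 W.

12.4 hp

J = πd⁴/32 = π(0.0354)⁴/32 = 1.542×10^-7 m⁴.
T_max = τ_allow·J/r = 9.81×10^7 × 1.542×10^-7 / 0.0177 = 854.5 N·m.
ω = 2π·103/60 = 10.79 rad/s, so P_max = T_max·ω = 9217 W.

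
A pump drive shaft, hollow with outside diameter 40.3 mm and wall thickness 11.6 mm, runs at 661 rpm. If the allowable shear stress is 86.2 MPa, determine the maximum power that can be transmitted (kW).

74.2 kW

J = π(d_o⁴ − d_i⁴)/32 = π(0.0403⁴ − 0.0171⁴)/32 = 2.506×10^-7 m⁴.
T_max = τ_allow·J/r = 8.62×10^7 × 2.506×10^-7 / 0.0201 = 1072 N·m.
ω = 2π·661/60 = 69.22 rad/s, so P_max = T_max·ω = 7.419×10^4 W.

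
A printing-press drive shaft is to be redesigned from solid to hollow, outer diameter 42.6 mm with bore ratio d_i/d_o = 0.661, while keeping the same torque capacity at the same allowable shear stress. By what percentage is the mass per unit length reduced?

Equal τ_max and T ⇒ the solid shaft needs d_s³ = d_o³(1−k⁴), so d_s = 42.6·(1−0.661⁴)^(1/3) = 39.70 mm.
Area ratio A_h/A_s = d_o²(1−k²)/d_s² = (1−k²)/(1−k⁴)^(2/3) = 0.6485.
Mass saving = 1 − 0.6485 = 35.2 %.

35.2 %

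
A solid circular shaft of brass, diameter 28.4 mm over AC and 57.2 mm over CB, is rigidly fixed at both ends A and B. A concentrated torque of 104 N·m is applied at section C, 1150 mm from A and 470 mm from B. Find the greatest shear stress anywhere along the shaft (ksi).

0.401 ksi

Compatibility: T_A·a/J_AC = T_B·b/J_CB with T_A + T_B = T₀.
J_AC = 6.39×10^-8 m⁴, J_CB = 1.05×10^-6 m⁴, so T_A = T₀·(J_AC/a)/((J_AC/a)+(J_CB/b)) = 2.520 N·m, T_B = 101.5 N·m.
τ in each portion: τ_AC = 5.60×10^5 Pa, τ_CB = 2.76×10^6 Pa; maximum is in CB.
τ_max = T_CB·r/J = 101.5·0.0286/1.05×10^-6 = 2.762×10^6 Pa.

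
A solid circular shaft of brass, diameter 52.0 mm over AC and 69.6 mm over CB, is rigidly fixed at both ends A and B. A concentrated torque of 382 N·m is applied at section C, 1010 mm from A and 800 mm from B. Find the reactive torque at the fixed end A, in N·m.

Compatibility: T_A·a/J_AC = T_B·b/J_CB with T_A + T_B = T₀.
J_AC = 7.18×10^-7 m⁴, J_CB = 2.30×10^-6 m⁴, so T_A = T₀·(J_AC/a)/((J_AC/a)+(J_CB/b)) = 75.62 N·m, T_B = 306.4 N·m.

75.6 N·m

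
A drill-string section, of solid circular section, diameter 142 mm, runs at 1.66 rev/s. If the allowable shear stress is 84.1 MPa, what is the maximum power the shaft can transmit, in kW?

J = πd⁴/32 = π(0.142)⁴/32 = 3.992×10^-5 m⁴.
T_max = τ_allow·J/r = 8.41×10^7 × 3.992×10^-5 / 0.0710 = 47280 N·m.
ω = 2π·1.66 = 10.43 rad/s, so P_max = T_max·ω = 4.931×10^5 W.

493 kW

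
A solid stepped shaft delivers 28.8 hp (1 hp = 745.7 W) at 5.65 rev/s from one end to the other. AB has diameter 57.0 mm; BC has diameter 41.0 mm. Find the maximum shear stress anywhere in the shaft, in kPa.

ω = 2π·5.65 = 35.50 rad/s, so T = P/ω = 28.8×745.7 / 35.50 = 605.0 N·m.
Under the same torque, τ_max = 16T/(πd³) is largest where d is smallest — segment BC (d = 41.0 mm).
τ_max = 16·605.0/(π·(0.0410)³) = 4.470×10^7 Pa.

44700 kPa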